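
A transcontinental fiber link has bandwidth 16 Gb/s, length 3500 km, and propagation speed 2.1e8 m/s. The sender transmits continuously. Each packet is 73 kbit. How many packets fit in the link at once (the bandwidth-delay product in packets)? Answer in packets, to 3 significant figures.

3650 packets

Propagation delay = 3500000 / 210000000 = 0.0166667 s.
BDP = R × t_prop = 16000000000 × 0.0166667 = 266667000 bits.
In packets of 73000 bits: 3650 packets.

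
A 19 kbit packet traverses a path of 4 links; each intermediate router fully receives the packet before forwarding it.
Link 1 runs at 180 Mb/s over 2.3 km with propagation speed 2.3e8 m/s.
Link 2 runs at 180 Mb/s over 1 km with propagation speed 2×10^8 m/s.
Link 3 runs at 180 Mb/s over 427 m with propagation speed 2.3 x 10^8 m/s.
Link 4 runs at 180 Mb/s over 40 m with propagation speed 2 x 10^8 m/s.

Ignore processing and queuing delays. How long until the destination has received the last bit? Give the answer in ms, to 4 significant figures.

L = 19000 bits.
Transmission delay per hop = L/R = 19000/180000000 = 0.105556 ms; 4 hops → 0.422222 ms.
Propagation delays (d/s per hop): 0.01, 0.005, 0.00185652, 0.0002 ms; sum = 0.0170565 ms.
End-to-end = 0.4393 ms.

0.4393 ms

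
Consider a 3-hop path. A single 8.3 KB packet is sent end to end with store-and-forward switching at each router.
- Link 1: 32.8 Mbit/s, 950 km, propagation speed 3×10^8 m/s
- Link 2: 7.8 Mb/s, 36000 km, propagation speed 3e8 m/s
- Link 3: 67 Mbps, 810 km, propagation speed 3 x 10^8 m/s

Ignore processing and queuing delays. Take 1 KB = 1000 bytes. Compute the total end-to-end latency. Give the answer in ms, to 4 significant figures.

L = 66400 bits.
Transmission delays (L/R per hop): 2.02439, 8.51282, 0.991045 ms; sum = 11.5283 ms.
Propagation delays (d/s per hop): 3.16667, 120, 2.7 ms; sum = 125.867 ms.
End-to-end = 137.4 ms.

137.4 ms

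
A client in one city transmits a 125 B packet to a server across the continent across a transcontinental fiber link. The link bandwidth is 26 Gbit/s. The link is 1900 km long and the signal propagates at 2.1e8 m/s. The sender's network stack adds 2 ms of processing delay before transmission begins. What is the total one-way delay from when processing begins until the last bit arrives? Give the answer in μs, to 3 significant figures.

11000 μs

L = 125 × 8 = 1000 bits.
Transmission delay = L/R = 1000 / 26000000000 = 0.0384615 μs.
Propagation delay = d/s = 1900000 m / 210000000 m/s = 9047.62 μs.
Plus processing delay 2 ms = 2000 μs.
Total = 11000 μs.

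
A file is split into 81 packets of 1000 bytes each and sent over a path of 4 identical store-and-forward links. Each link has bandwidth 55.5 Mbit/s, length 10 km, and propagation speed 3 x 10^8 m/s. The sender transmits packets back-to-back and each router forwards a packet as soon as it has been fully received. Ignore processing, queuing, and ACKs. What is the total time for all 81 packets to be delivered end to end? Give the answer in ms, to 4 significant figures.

Per-hop transmission t_tx = L/R = 8000/55500000 = 0.144144 ms.
Per-hop propagation t_prop = 10000/300000000 = 0.0333333 ms.
Pipeline fill: first packet needs 4·t_tx to clear all hops; remaining 80 packets each add one t_tx.
Total = (4+81-1)·t_tx + 4·t_prop = 84·0.144144 + 4·0.0333333 = 12.24 ms.

12.24 ms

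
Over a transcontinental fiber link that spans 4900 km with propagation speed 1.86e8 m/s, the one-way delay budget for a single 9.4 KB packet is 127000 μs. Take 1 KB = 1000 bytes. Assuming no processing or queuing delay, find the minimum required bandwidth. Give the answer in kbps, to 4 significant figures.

L = 75200 bits.
Propagation delay = 4900000 / 186000000 = 26344.1 μs.
Transmission budget = 127000 − 26344.1 = 100656 μs.
R ≥ L / t_tx = 75200 bits / 0.100656 s = 747.1 kbps.

747.1 kbps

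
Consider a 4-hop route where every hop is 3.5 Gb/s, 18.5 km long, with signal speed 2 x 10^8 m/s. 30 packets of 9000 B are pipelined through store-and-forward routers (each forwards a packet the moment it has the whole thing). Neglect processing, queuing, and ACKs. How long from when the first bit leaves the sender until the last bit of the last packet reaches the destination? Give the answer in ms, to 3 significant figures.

1.05 ms

Per-hop transmission t_tx = L/R = 72000/3500000000 = 0.0205714 ms.
Per-hop propagation t_prop = 18500/200000000 = 0.0925 ms.
Pipeline fill: first packet needs 4·t_tx to clear all hops; remaining 29 packets each add one t_tx.
Total = (4+30-1)·t_tx + 4·t_prop = 33·0.0205714 + 4·0.0925 = 1.05 ms.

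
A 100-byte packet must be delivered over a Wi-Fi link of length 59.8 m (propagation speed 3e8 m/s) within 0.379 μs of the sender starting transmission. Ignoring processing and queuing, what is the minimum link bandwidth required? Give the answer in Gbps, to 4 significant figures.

4.453 Gbps

L = 800 bits.
Propagation delay = 59.8 / 300000000 = 0.199333 μs.
Transmission budget = 0.379 − 0.199333 = 0.179667 μs.
R ≥ L / t_tx = 800 bits / 1.79667e-07 s = 4.453 Gbps.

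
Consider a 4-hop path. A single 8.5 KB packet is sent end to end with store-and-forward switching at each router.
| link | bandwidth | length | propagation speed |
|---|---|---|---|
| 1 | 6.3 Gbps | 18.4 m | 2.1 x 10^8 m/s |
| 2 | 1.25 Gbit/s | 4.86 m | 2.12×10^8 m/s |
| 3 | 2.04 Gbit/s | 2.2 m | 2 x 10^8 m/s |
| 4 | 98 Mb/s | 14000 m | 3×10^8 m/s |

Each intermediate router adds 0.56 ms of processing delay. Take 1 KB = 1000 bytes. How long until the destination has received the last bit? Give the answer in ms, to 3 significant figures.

L = 68000 bits.
Transmission delays (L/R per hop): 0.0107937, 0.0544, 0.0333333, 0.693878 ms; sum = 0.792405 ms.
Propagation delays (d/s per hop): 8.7619e-05, 2.29245e-05, 1.1e-05, 0.0466667 ms; sum = 0.0467882 ms.
Processing at 3 router(s): 3 × 0.56 ms = 1.68 ms.
End-to-end = 2.52 ms.

2.52 ms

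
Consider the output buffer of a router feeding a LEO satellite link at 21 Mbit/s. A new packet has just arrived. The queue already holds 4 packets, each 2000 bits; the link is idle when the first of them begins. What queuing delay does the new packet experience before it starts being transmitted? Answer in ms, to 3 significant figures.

0.381 ms

Each queued packet: L/R = 2000/21000000 = 0.0952381 ms.
4 queued → 0.380952 ms.
Queuing delay = 0.381 ms.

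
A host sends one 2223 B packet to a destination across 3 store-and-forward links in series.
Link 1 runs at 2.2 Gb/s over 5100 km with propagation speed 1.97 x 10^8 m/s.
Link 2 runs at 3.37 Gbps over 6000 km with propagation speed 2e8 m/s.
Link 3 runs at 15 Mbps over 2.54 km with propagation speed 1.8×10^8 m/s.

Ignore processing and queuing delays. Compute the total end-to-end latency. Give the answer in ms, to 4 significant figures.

57.10 ms

L = 2223 × 8 = 17784 bits.
Transmission delays (L/R per hop): 0.00808364, 0.00527715, 1.1856 ms; sum = 1.19896 ms.
Propagation delays (d/s per hop): 25.8883, 30, 0.0141111 ms; sum = 55.9024 ms.
End-to-end = 57.10 ms.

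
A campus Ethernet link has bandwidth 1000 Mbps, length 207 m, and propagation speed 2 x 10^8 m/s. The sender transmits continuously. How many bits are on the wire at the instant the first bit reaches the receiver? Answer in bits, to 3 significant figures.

Propagation delay = 207 / 200000000 = 1.035e-06 s.
BDP = R × t_prop = 1000000000 × 1.035e-06 = 1035 bits.

1040 bits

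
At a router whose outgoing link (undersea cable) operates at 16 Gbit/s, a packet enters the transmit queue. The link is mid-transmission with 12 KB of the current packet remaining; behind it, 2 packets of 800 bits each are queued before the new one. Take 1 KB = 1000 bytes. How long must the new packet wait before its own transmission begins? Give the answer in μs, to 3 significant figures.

6.10 μs

Each queued packet: L/R = 800/16000000000 = 0.05 μs.
2 queued → 0.1 μs.
Plus remaining 96000 bits of current packet: 6 μs.
Queuing delay = 6.10 μs.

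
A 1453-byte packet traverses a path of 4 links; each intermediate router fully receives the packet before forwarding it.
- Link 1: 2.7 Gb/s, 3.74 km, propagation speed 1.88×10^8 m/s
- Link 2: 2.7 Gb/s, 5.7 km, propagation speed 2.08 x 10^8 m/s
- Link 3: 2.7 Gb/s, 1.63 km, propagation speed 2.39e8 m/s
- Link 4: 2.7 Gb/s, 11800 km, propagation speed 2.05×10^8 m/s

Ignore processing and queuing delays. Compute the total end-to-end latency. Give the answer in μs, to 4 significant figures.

L = 1453 × 8 = 11624 bits.
Transmission delay per hop = L/R = 11624/2700000000 = 4.30519 μs; 4 hops → 17.2207 μs.
Propagation delays (d/s per hop): 19.8936, 27.4038, 6.82008, 57561 μs; sum = 57615.1 μs.
End-to-end = 57630 μs.

57630 μs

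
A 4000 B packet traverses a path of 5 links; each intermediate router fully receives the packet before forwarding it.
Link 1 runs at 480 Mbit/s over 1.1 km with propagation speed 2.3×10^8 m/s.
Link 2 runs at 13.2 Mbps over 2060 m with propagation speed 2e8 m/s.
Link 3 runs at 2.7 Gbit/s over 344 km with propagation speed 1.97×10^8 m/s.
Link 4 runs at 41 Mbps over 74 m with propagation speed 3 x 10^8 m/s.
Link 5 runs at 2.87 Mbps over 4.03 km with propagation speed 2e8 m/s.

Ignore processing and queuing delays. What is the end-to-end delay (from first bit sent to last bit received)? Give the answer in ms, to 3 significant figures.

L = 4000 × 8 = 32000 bits.
Transmission delays (L/R per hop): 0.0666667, 2.42424, 0.0118519, 0.780488, 11.1498 ms; sum = 14.4331 ms.
Propagation delays (d/s per hop): 0.00478261, 0.0103, 1.74619, 0.000246667, 0.02015 ms; sum = 1.78167 ms.
End-to-end = 16.2 ms.

16.2 ms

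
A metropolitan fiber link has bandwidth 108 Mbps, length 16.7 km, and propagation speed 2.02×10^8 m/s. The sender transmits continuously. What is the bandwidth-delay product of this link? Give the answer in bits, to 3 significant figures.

Propagation delay = 16700 / 202000000 = 8.26733e-05 s.
BDP = R × t_prop = 108000000 × 8.26733e-05 = 8928.71 bits.

8930 bits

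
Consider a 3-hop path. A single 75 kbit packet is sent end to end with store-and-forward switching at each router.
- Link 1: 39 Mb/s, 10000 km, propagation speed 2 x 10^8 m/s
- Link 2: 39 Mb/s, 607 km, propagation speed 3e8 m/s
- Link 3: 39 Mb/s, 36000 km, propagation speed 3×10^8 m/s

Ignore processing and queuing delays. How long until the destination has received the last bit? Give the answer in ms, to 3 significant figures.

L = 75000 bits.
Transmission delay per hop = L/R = 75000/39000000 = 1.92308 ms; 3 hops → 5.76923 ms.
Propagation delays (d/s per hop): 50, 2.02333, 120 ms; sum = 172.023 ms.
End-to-end = 178 ms.

178 ms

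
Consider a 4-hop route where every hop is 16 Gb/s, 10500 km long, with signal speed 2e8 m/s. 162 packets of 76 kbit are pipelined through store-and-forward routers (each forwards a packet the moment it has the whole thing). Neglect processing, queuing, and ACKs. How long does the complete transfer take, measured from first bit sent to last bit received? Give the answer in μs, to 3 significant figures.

Per-hop transmission t_tx = L/R = 76000/16000000000 = 4.75 μs.
Per-hop propagation t_prop = 10500000/200000000 = 52500 μs.
Pipeline fill: first packet needs 4·t_tx to clear all hops; remaining 161 packets each add one t_tx.
Total = (4+162-1)·t_tx + 4·t_prop = 165·4.75 + 4·52500 = 211000 μs.

211000 μs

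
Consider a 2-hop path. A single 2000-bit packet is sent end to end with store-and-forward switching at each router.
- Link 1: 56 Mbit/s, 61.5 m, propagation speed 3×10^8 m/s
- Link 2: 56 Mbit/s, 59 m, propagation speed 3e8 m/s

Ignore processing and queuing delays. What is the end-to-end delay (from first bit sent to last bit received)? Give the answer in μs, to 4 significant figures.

Transmission delay per hop = L/R = 2000/56000000 = 35.7143 μs; 2 hops → 71.4286 μs.
Propagation delays (d/s per hop): 0.205, 0.196667 μs; sum = 0.401667 μs.
End-to-end = 71.83 μs.

71.83 μs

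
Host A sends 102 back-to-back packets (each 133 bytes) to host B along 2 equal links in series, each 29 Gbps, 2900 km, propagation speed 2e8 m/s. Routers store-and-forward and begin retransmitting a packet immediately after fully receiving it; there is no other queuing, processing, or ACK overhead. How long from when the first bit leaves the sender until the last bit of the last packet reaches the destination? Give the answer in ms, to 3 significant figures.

Per-hop transmission t_tx = L/R = 1064/29000000000 = 3.66897e-05 ms.
Per-hop propagation t_prop = 2900000/200000000 = 14.5 ms.
Pipeline fill: first packet needs 2·t_tx to clear all hops; remaining 101 packets each add one t_tx.
Total = (2+102-1)·t_tx + 2·t_prop = 103·3.66897e-05 + 2·14.5 = 29.0 ms.

29.0 ms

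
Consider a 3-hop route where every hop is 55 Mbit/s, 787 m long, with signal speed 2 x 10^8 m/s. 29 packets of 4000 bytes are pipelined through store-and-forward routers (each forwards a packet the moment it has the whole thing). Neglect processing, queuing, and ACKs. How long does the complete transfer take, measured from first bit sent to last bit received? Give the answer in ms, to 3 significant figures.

Per-hop transmission t_tx = L/R = 32000/55000000 = 0.581818 ms.
Per-hop propagation t_prop = 787/200000000 = 0.003935 ms.
Pipeline fill: first packet needs 3·t_tx to clear all hops; remaining 28 packets each add one t_tx.
Total = (3+29-1)·t_tx + 3·t_prop = 31·0.581818 + 3·0.003935 = 18.0 ms.

18.0 ms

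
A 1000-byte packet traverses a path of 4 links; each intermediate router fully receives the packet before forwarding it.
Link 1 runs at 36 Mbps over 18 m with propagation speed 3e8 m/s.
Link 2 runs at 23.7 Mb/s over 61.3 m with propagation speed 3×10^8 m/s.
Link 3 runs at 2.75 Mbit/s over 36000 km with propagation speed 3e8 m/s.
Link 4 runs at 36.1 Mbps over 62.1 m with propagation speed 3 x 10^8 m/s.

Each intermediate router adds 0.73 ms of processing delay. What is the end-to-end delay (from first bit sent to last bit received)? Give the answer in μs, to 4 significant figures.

L = 1000 × 8 = 8000 bits.
Transmission delays (L/R per hop): 222.222, 337.553, 2909.09, 221.607 μs; sum = 3690.47 μs.
Propagation delays (d/s per hop): 0.06, 0.204333, 120000, 0.207 μs; sum = 120000 μs.
Processing at 3 router(s): 3 × 0.73 ms = 2190 μs.
End-to-end = 125900 μs.

125900 μs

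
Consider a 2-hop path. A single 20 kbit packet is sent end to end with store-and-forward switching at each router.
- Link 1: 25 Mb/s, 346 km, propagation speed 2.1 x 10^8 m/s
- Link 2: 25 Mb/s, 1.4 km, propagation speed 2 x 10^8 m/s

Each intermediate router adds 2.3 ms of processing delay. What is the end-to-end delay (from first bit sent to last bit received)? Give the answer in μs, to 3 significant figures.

5550 μs

L = 20000 bits.
Transmission delay per hop = L/R = 20000/25000000 = 800 μs; 2 hops → 1600 μs.
Propagation delays (d/s per hop): 1647.62, 7 μs; sum = 1654.62 μs.
Processing at 1 router(s): 1 × 2.3 ms = 2300 μs.
End-to-end = 5550 μs.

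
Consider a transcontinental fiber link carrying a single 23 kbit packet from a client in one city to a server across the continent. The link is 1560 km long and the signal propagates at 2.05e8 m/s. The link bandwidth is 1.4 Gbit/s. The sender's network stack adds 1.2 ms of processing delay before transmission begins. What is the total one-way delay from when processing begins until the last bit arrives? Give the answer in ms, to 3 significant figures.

L = 23000 bits.
Transmission delay = L/R = 23000 / 1400000000 = 0.0164286 ms.
Propagation delay = d/s = 1560000 m / 2.05e+08 m/s = 7.60976 ms.
Plus processing delay 1.2 ms = 1.2 ms.
Total = 8.83 ms.

8.83 ms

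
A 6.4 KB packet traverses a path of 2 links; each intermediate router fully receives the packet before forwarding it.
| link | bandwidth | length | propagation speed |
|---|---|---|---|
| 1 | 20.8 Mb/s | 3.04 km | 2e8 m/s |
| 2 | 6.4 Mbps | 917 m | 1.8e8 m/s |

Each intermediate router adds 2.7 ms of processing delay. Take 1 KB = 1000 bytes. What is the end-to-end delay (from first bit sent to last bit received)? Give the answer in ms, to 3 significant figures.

13.2 ms

L = 51200 bits.
Transmission delays (L/R per hop): 2.46154, 8 ms; sum = 10.4615 ms.
Propagation delays (d/s per hop): 0.0152, 0.00509444 ms; sum = 0.0202944 ms.
Processing at 1 router(s): 1 × 2.7 ms = 2.7 ms.
End-to-end = 13.2 ms.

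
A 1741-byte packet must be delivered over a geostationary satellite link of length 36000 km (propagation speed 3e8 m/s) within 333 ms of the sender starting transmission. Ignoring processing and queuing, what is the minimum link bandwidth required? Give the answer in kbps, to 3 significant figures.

65.4 kbps

L = 13928 bits.
Propagation delay = 36000000 / 300000000 = 120 ms.
Transmission budget = 333 − 120 = 213 ms.
R ≥ L / t_tx = 13928 bits / 0.213 s = 65.4 kbps.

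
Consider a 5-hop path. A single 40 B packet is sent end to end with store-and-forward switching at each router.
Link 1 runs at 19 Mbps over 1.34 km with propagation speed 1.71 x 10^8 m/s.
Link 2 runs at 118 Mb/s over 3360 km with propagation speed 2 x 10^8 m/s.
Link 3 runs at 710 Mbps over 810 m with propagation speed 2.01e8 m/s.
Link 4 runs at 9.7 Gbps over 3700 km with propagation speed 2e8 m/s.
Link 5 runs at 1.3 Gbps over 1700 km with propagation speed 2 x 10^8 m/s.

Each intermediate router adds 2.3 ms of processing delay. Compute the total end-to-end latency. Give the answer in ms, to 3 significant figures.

L = 40 × 8 = 320 bits.
Transmission delays (L/R per hop): 0.0168421, 0.00271186, 0.000450704, 3.29897e-05, 0.000246154 ms; sum = 0.0202838 ms.
Propagation delays (d/s per hop): 0.00783626, 16.8, 0.00402985, 18.5, 8.5 ms; sum = 43.8119 ms.
Processing at 4 router(s): 4 × 2.3 ms = 9.2 ms.
End-to-end = 53.0 ms.

53.0 ms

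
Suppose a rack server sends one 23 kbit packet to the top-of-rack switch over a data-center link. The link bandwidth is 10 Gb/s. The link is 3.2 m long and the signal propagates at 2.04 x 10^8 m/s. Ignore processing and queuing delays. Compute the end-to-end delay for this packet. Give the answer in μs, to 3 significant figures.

L = 23000 bits.
Transmission delay = L/R = 23000 / 10000000000 = 2.3 μs.
Propagation delay = d/s = 3.2 m / 204000000 m/s = 0.0156863 μs.
Total = 2.32 μs.

2.32 μs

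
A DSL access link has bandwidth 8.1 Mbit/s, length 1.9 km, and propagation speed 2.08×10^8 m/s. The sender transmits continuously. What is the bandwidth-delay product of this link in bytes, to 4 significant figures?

9.249 bytes

Propagation delay = 1900 / 208000000 = 9.13462e-06 s.
BDP = R × t_prop = 8100000 × 9.13462e-06 = 73.9904 bits.
In bytes: 73.9904/8 = 9.249 bytes.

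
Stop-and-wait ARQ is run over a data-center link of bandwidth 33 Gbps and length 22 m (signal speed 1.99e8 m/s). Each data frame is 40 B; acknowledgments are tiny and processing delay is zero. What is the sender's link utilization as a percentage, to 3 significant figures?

4.20 %

t_tx = L/R = 320/33000000000 = 9.69697e-09 s.
t_prop = 22/199000000 = 1.10553e-07 s; RTT = 2.21106e-07 s.
Cycle = t_tx + RTT = 2.30802e-07 s.
Utilization = t_tx / cycle = 9.69697e-09/2.30802e-07 = 4.20 %.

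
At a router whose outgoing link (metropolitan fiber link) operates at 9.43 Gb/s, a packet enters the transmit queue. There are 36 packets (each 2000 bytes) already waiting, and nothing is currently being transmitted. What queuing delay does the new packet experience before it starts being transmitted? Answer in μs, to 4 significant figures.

61.08 μs

Each queued packet: L/R = 16000/9430000000 = 1.69671 μs.
36 queued → 61.0817 μs.
Queuing delay = 61.08 μs.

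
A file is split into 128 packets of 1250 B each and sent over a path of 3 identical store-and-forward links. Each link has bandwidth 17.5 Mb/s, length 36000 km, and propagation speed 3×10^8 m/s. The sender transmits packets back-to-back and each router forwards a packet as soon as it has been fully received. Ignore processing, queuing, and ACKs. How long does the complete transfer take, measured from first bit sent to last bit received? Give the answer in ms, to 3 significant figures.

Per-hop transmission t_tx = L/R = 10000/17500000 = 0.571429 ms.
Per-hop propagation t_prop = 36000000/300000000 = 120 ms.
Pipeline fill: first packet needs 3·t_tx to clear all hops; remaining 127 packets each add one t_tx.
Total = (3+128-1)·t_tx + 3·t_prop = 130·0.571429 + 3·120 = 434 ms.

434 ms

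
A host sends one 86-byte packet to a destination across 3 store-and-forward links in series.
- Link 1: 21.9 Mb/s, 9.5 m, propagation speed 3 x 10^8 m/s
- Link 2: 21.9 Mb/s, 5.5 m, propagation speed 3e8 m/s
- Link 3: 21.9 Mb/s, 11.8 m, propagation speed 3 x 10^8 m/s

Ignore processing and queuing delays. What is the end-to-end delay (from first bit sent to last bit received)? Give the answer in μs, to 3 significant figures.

L = 86 × 8 = 688 bits.
Transmission delay per hop = L/R = 688/21900000 = 31.4155 μs; 3 hops → 94.2466 μs.
Propagation delays (d/s per hop): 0.0316667, 0.0183333, 0.0393333 μs; sum = 0.0893333 μs.
End-to-end = 94.3 μs.

94.3 μs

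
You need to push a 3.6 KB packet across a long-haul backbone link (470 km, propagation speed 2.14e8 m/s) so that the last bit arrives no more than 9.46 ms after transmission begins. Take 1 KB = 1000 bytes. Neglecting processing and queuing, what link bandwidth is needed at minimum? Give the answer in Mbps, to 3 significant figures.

L = 28800 bits.
Propagation delay = 470000 / 214000000 = 2.19626 ms.
Transmission budget = 9.46 − 2.19626 = 7.26374 ms.
R ≥ L / t_tx = 28800 bits / 0.00726374 s = 3.96 Mbps.

3.96 Mbps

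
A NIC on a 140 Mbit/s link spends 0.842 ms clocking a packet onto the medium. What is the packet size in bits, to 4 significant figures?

L = R × t_tx = 140000000 b/s × 0.000842 s = 117880 bits.

117900 bits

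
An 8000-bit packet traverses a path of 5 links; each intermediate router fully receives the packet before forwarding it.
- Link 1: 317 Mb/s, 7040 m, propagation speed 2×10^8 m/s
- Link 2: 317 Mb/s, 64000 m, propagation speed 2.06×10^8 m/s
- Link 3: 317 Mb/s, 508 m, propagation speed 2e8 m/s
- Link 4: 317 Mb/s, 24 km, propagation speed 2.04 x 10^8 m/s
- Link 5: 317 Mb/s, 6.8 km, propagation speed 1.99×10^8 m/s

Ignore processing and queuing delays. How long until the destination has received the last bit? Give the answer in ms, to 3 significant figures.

0.626 ms

Transmission delay per hop = L/R = 8000/317000000 = 0.0252366 ms; 5 hops → 0.126183 ms.
Propagation delays (d/s per hop): 0.0352, 0.31068, 0.00254, 0.117647, 0.0341709 ms; sum = 0.500238 ms.
End-to-end = 0.626 ms.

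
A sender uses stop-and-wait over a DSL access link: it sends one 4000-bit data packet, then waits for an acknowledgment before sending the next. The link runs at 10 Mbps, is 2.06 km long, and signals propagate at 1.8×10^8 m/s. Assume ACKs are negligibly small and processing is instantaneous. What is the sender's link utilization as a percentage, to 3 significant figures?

t_tx = L/R = 4000/10000000 = 0.0004 s.
t_prop = 2060/180000000 = 1.14444e-05 s; RTT = 2.28889e-05 s.
Cycle = t_tx + RTT = 0.000422889 s.
Utilization = t_tx / cycle = 0.0004/0.000422889 = 94.6 %.

94.6 %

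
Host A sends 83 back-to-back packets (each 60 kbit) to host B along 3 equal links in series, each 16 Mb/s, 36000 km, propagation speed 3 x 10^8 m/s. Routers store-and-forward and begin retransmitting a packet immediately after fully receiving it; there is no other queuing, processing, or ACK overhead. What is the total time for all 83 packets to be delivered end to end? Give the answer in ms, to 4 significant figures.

Per-hop transmission t_tx = L/R = 60000/16000000 = 3.75 ms.
Per-hop propagation t_prop = 36000000/300000000 = 120 ms.
Pipeline fill: first packet needs 3·t_tx to clear all hops; remaining 82 packets each add one t_tx.
Total = (3+83-1)·t_tx + 3·t_prop = 85·3.75 + 3·120 = 678.8 ms.

678.8 ms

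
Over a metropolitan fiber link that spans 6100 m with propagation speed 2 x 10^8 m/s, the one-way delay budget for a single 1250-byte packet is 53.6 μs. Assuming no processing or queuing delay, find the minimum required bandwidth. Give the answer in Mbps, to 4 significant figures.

432.9 Mbps

L = 10000 bits.
Propagation delay = 6100 / 200000000 = 30.5 μs.
Transmission budget = 53.6 − 30.5 = 23.1 μs.
R ≥ L / t_tx = 10000 bits / 2.31e-05 s = 432.9 Mbps.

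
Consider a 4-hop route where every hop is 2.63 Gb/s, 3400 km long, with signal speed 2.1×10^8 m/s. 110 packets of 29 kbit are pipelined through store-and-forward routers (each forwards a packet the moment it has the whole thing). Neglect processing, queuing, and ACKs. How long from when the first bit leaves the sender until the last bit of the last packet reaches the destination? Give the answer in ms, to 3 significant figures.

Per-hop transmission t_tx = L/R = 29000/2630000000 = 0.0110266 ms.
Per-hop propagation t_prop = 3400000/210000000 = 16.1905 ms.
Pipeline fill: first packet needs 4·t_tx to clear all hops; remaining 109 packets each add one t_tx.
Total = (4+110-1)·t_tx + 4·t_prop = 113·0.0110266 + 4·16.1905 = 66.0 ms.

66.0 ms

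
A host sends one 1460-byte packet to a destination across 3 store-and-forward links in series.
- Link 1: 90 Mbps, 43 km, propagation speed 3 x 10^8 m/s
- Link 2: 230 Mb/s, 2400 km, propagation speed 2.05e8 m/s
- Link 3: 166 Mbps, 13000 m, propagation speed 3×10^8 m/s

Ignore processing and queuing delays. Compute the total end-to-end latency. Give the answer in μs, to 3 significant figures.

L = 1460 × 8 = 11680 bits.
Transmission delays (L/R per hop): 129.778, 50.7826, 70.3614 μs; sum = 250.922 μs.
Propagation delays (d/s per hop): 143.333, 11707.3, 43.3333 μs; sum = 11894 μs.
End-to-end = 12100 μs.

12100 μs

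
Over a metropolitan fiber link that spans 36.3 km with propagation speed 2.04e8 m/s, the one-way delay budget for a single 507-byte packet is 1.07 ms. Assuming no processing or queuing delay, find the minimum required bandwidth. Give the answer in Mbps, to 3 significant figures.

L = 4056 bits.
Propagation delay = 36300 / 204000000 = 0.177941 ms.
Transmission budget = 1.07 − 0.177941 = 0.892059 ms.
R ≥ L / t_tx = 4056 bits / 0.000892059 s = 4.55 Mbps.

4.55 Mbps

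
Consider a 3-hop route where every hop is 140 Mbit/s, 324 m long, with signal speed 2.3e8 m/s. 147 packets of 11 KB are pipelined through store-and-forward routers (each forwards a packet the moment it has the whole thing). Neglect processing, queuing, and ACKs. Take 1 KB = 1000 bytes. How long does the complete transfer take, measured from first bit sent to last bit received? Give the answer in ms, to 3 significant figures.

93.7 ms

Per-hop transmission t_tx = L/R = 88000/140000000 = 0.628571 ms.
Per-hop propagation t_prop = 324/2.3e+08 = 0.0014087 ms.
Pipeline fill: first packet needs 3·t_tx to clear all hops; remaining 146 packets each add one t_tx.
Total = (3+147-1)·t_tx + 3·t_prop = 149·0.628571 + 3·0.0014087 = 93.7 ms.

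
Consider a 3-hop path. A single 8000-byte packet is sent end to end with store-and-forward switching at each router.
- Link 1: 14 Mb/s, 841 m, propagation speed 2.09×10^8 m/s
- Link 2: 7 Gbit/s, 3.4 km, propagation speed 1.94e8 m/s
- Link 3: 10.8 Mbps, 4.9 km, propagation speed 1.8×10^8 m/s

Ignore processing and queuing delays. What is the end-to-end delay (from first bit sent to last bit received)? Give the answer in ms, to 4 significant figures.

L = 8000 × 8 = 64000 bits.
Transmission delays (L/R per hop): 4.57143, 0.00914286, 5.92593 ms; sum = 10.5065 ms.
Propagation delays (d/s per hop): 0.00402392, 0.0175258, 0.0272222 ms; sum = 0.0487719 ms.
End-to-end = 10.56 ms.

10.56 ms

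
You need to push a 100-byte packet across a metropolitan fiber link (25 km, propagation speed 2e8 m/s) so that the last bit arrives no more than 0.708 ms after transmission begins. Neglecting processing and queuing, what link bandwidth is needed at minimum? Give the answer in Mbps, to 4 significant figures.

1.372 Mbps

L = 800 bits.
Propagation delay = 25000 / 200000000 = 0.125 ms.
Transmission budget = 0.708 − 0.125 = 0.583 ms.
R ≥ L / t_tx = 800 bits / 0.000583 s = 1.372 Mbps.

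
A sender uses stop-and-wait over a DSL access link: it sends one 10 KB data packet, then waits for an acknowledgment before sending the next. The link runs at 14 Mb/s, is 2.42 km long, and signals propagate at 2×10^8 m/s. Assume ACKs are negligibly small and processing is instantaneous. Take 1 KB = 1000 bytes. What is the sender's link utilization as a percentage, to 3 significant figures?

99.6 %

t_tx = L/R = 80000/14000000 = 0.00571429 s.
t_prop = 2420/200000000 = 1.21e-05 s; RTT = 2.42e-05 s.
Cycle = t_tx + RTT = 0.00573849 s.
Utilization = t_tx / cycle = 0.00571429/0.00573849 = 99.6 %.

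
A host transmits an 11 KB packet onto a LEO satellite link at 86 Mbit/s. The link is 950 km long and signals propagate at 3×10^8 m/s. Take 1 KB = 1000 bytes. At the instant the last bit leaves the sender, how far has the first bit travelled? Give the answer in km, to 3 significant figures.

t_tx = L/R = 88000/86000000 = 0.00102326 s.
Distance = s × t_tx = 300000000 × 0.00102326 = 307 km.

307 km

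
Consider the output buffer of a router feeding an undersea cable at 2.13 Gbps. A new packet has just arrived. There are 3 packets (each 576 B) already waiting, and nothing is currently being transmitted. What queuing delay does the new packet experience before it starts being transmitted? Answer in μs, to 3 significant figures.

6.49 μs

Each queued packet: L/R = 4608/2130000000 = 2.16338 μs.
3 queued → 6.49014 μs.
Queuing delay = 6.49 μs.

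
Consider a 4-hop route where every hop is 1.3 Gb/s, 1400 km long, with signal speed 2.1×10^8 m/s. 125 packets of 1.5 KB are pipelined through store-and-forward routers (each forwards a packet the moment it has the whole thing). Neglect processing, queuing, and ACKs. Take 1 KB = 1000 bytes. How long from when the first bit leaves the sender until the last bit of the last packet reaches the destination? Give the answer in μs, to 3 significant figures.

Per-hop transmission t_tx = L/R = 12000/1300000000 = 9.23077 μs.
Per-hop propagation t_prop = 1400000/210000000 = 6666.67 μs.
Pipeline fill: first packet needs 4·t_tx to clear all hops; remaining 124 packets each add one t_tx.
Total = (4+125-1)·t_tx + 4·t_prop = 128·9.23077 + 4·6666.67 = 27800 μs.

27800 μs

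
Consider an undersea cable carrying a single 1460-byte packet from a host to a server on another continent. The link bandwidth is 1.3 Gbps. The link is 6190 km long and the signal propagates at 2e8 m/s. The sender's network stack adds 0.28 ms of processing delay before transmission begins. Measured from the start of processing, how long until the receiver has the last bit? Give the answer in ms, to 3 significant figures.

31.2 ms

L = 1460 × 8 = 11680 bits.
Transmission delay = L/R = 11680 / 1300000000 = 0.00898462 ms.
Propagation delay = d/s = 6190000 m / 200000000 m/s = 30.95 ms.
Plus processing delay 0.28 ms = 0.28 ms.
Total = 31.2 ms.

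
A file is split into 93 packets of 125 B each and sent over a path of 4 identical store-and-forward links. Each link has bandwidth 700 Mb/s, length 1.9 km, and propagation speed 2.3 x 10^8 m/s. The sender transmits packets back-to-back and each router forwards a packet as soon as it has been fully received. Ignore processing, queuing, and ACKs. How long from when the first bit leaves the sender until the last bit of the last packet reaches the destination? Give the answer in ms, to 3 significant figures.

0.170 ms

Per-hop transmission t_tx = L/R = 1000/700000000 = 0.00142857 ms.
Per-hop propagation t_prop = 1900/2.3e+08 = 0.00826087 ms.
Pipeline fill: first packet needs 4·t_tx to clear all hops; remaining 92 packets each add one t_tx.
Total = (4+93-1)·t_tx + 4·t_prop = 96·0.00142857 + 4·0.00826087 = 0.170 ms.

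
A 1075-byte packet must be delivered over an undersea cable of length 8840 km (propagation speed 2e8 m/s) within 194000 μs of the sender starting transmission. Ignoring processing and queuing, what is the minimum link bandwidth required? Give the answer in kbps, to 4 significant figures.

57.41 kbps

L = 8600 bits.
Propagation delay = 8840000 / 200000000 = 44200 μs.
Transmission budget = 194000 − 44200 = 149800 μs.
R ≥ L / t_tx = 8600 bits / 0.1498 s = 57.41 kbps.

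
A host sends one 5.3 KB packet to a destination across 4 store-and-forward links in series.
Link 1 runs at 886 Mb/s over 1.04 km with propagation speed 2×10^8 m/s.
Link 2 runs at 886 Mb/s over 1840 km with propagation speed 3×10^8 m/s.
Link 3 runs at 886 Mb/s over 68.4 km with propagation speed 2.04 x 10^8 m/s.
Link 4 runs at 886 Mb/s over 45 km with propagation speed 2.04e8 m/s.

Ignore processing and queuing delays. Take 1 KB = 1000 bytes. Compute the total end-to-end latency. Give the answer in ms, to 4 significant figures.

6.886 ms

L = 42400 bits.
Transmission delay per hop = L/R = 42400/886000000 = 0.0478555 ms; 4 hops → 0.191422 ms.
Propagation delays (d/s per hop): 0.0052, 6.13333, 0.335294, 0.220588 ms; sum = 6.69442 ms.
End-to-end = 6.886 ms.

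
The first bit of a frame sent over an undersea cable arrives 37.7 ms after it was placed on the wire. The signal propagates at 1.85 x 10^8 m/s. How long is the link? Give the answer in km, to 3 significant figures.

6970 km

d = s × t_prop = 185000000 × 0.0377 = 6970 km.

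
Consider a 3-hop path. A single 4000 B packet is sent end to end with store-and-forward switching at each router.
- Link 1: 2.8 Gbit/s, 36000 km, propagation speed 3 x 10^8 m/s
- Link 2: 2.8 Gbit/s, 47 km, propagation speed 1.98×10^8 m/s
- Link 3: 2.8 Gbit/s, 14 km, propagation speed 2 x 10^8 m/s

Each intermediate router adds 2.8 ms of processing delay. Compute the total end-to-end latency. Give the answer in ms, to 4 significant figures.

125.9 ms

L = 4000 × 8 = 32000 bits.
Transmission delay per hop = L/R = 32000/2800000000 = 0.0114286 ms; 3 hops → 0.0342857 ms.
Propagation delays (d/s per hop): 120, 0.237374, 0.07 ms; sum = 120.307 ms.
Processing at 2 router(s): 2 × 2.8 ms = 5.6 ms.
End-to-end = 125.9 ms.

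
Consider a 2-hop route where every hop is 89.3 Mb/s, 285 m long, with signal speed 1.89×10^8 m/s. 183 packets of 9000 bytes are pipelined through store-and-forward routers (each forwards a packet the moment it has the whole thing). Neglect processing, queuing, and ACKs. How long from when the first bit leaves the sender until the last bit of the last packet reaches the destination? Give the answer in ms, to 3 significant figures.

148 ms

Per-hop transmission t_tx = L/R = 72000/89300000 = 0.806271 ms.
Per-hop propagation t_prop = 285/189000000 = 0.00150794 ms.
Pipeline fill: first packet needs 2·t_tx to clear all hops; remaining 182 packets each add one t_tx.
Total = (2+183-1)·t_tx + 2·t_prop = 184·0.806271 + 2·0.00150794 = 148 ms.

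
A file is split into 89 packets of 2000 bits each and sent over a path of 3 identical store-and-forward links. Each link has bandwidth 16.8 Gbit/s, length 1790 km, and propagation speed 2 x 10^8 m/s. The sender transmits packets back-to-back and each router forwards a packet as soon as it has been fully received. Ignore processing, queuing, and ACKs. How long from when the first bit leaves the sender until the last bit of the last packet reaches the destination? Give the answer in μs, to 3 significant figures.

26900 μs

Per-hop transmission t_tx = L/R = 2000/16800000000 = 0.119048 μs.
Per-hop propagation t_prop = 1790000/200000000 = 8950 μs.
Pipeline fill: first packet needs 3·t_tx to clear all hops; remaining 88 packets each add one t_tx.
Total = (3+89-1)·t_tx + 3·t_prop = 91·0.119048 + 3·8950 = 26900 μs.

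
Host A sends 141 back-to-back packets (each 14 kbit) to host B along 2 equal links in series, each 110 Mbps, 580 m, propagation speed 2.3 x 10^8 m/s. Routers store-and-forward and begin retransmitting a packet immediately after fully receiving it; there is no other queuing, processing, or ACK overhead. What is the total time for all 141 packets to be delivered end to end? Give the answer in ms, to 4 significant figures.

18.08 ms

Per-hop transmission t_tx = L/R = 14000/110000000 = 0.127273 ms.
Per-hop propagation t_prop = 580/2.3e+08 = 0.00252174 ms.
Pipeline fill: first packet needs 2·t_tx to clear all hops; remaining 140 packets each add one t_tx.
Total = (2+141-1)·t_tx + 2·t_prop = 142·0.127273 + 2·0.00252174 = 18.08 ms.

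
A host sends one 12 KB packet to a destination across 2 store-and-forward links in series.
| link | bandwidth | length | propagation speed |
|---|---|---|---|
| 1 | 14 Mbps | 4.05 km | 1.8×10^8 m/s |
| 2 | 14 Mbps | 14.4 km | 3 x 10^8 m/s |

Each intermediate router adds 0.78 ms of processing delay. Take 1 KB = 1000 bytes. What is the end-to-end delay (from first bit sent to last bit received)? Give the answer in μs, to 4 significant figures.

L = 96000 bits.
Transmission delay per hop = L/R = 96000/14000000 = 6857.14 μs; 2 hops → 13714.3 μs.
Propagation delays (d/s per hop): 22.5, 48 μs; sum = 70.5 μs.
Processing at 1 router(s): 1 × 0.78 ms = 780 μs.
End-to-end = 14560 μs.

14560 μs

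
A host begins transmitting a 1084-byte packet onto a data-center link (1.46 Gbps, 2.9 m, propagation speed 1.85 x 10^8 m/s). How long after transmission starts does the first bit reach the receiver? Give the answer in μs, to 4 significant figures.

0.01568 μs

First bit experiences only propagation delay: d/s = 2.9/185000000 = 0.01568 μs.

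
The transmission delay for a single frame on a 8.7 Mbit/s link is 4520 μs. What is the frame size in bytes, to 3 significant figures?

L = R × t_tx = 8700000 b/s × 0.00452 s = 39324 bits.
In bytes: 39324 / 8 = 4920 bytes.

4920 bytes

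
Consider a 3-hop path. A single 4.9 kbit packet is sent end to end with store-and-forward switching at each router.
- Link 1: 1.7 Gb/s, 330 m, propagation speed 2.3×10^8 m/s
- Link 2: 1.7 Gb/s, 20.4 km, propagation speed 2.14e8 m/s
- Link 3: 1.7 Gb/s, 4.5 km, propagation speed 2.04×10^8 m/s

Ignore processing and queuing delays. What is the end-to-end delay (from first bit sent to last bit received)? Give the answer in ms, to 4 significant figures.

0.1275 ms

L = 4900 bits.
Transmission delay per hop = L/R = 4900/1700000000 = 0.00288235 ms; 3 hops → 0.00864706 ms.
Propagation delays (d/s per hop): 0.00143478, 0.0953271, 0.0220588 ms; sum = 0.118821 ms.
End-to-end = 0.1275 ms.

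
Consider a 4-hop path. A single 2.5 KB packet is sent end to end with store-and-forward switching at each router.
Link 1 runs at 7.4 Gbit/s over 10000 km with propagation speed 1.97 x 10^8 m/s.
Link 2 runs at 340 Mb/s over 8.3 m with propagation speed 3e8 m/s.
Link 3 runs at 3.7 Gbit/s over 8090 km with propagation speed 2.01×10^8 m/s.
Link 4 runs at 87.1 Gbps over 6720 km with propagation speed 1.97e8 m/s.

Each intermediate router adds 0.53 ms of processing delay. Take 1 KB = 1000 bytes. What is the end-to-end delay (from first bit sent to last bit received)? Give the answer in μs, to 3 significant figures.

L = 20000 bits.
Transmission delays (L/R per hop): 2.7027, 58.8235, 5.40541, 0.229621 μs; sum = 67.1613 μs.
Propagation delays (d/s per hop): 50761.4, 0.0276667, 40248.8, 34111.7 μs; sum = 125122 μs.
Processing at 3 router(s): 3 × 0.53 ms = 1590 μs.
End-to-end = 127000 μs.

127000 μs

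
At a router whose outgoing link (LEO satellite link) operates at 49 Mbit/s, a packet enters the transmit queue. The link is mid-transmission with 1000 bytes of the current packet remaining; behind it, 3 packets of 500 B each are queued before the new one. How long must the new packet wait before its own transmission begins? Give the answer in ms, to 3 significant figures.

Each queued packet: L/R = 4000/49000000 = 0.0816327 ms.
3 queued → 0.244898 ms.
Plus remaining 8000 bits of current packet: 0.163265 ms.
Queuing delay = 0.408 ms.

0.408 ms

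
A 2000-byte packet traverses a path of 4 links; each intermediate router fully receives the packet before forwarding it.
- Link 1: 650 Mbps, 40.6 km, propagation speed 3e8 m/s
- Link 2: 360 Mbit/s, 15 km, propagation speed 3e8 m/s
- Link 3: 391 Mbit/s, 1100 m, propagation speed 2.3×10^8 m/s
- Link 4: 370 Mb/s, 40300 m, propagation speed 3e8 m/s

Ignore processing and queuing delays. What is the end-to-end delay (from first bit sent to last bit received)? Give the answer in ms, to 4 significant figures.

0.4777 ms

L = 2000 × 8 = 16000 bits.
Transmission delays (L/R per hop): 0.0246154, 0.0444444, 0.0409207, 0.0432432 ms; sum = 0.153224 ms.
Propagation delays (d/s per hop): 0.135333, 0.05, 0.00478261, 0.134333 ms; sum = 0.324449 ms.
End-to-end = 0.4777 ms.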